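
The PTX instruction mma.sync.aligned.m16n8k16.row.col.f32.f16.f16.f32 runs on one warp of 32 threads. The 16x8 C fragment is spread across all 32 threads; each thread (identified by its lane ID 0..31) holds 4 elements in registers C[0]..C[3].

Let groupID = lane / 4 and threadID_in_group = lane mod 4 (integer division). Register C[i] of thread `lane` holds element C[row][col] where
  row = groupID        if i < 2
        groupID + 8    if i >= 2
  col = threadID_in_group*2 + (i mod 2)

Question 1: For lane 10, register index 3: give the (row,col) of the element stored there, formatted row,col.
10,5

10: gid=2,tid=2
[3] (2+8,2*2+1) = (10,5)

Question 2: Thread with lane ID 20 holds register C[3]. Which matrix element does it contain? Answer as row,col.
13,1

L=20->g=20>>2=5, t=20&3=0
[3]->row 5+8=13  col 0·2+1=1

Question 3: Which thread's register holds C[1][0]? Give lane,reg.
r=1→G=1,rhi=0  c=0→T=0,p=0
L=1*4+0=4  i=0*2+0=0

4,0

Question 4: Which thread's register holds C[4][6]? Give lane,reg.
r: 4->gid=4,r8=0  c: 6->tid=3,i&1=0
L=4*4+3=19  i=0*2+0=0

19,0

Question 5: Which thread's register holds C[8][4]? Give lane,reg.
2,2

r:8=>grp=0,rB=1  c:4=>tig=2,lo=0
L=0*4+2=2  i=1*2+0=2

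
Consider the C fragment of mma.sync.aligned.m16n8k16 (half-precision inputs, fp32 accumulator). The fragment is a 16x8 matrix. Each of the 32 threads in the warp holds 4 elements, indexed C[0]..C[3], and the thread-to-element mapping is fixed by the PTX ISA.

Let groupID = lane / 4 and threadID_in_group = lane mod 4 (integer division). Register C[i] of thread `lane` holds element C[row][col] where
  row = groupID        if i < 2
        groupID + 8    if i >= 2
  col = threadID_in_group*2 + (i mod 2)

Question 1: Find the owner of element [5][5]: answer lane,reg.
22,1

r:5=>grp=5,rB=0  c:5=>tig=2,lo=1
L=5*4+2=22  i=0*2+1=1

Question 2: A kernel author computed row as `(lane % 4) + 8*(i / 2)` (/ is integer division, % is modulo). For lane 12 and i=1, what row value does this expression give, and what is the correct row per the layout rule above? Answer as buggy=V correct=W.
buggy=0 correct=3

`(lane % 4) + 8*(i / 2)`[12,1]→0
lane 12→12/4=3, 12 mod 4=0
i=1  r:3+0→3  c:2·0+1→1
row: 0 vs 3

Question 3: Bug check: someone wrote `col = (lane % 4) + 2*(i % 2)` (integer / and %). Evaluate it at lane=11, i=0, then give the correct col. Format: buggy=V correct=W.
`(lane % 4) + 2*(i % 2)`[11,0]=>3
lane 11: grp=2 (11/4), tig=3 (11%4)
i=0: r=2+0=2, c=3*2+0=6
col: 3 vs 6

buggy=3 correct=6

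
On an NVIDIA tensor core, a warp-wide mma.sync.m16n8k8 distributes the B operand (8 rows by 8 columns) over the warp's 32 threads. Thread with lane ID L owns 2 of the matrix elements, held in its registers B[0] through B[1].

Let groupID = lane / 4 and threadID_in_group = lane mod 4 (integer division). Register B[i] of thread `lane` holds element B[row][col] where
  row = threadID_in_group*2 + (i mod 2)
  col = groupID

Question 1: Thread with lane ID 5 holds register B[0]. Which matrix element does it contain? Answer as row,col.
2,1

lane 5: G=1 (5/4), T=1 (5%4)
i=0: r=1*2+0=2, c=G=1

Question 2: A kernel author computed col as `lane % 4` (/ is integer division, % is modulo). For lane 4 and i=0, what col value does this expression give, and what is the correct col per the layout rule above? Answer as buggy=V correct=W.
`lane % 4`[4,0]→0
L=4→G=4>>2=1, T=4&3=0
[0]→row 0·2+0=0  col G=1
col: 0 vs 1

buggy=0 correct=1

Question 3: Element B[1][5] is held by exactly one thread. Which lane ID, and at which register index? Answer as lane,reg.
20,1

c: 5->gid=5  r: 1->tid=0,i&1=1
L=5*4+0=20  i=1=1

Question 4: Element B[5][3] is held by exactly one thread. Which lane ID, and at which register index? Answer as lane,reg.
14,1

c: 3->gid=3  r: 5->tid=2,i&1=1
L=3*4+2=14  i=1=1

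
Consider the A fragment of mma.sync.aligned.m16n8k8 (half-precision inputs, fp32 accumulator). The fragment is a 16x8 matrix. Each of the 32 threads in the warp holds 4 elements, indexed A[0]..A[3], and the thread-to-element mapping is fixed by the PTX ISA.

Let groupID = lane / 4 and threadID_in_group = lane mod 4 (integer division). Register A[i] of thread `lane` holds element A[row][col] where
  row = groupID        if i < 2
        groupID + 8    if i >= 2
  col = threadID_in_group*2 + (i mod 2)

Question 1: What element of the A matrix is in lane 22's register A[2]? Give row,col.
13,4

lane 22: grp=5 (22/4), tig=2 (22%4)
i=2: r=5+8=13, c=2*2+0=4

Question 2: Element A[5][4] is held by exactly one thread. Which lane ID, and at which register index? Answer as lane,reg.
22,0

r:5=>grp=5,rB=0  c:4=>tig=2,lo=0
L=5*4+2=22  i=0*2+0=0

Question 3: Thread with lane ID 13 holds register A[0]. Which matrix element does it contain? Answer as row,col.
L=13->gid=13>>2=3, tid=13&3=1
[0]->row 3+0=3  col 1·2+0=2

3,2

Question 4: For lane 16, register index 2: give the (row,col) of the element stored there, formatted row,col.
12,0

L=16->gid=16>>2=4, tid=16&3=0
[2]->row 4+8=12  col 0·2+0=0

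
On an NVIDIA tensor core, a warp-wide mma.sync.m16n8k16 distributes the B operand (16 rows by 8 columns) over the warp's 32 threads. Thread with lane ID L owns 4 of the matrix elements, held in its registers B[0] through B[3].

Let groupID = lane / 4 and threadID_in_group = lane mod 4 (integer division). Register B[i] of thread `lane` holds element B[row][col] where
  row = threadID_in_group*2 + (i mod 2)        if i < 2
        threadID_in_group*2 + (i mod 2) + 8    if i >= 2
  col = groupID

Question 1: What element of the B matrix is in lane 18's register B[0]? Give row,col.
4,4

L=18→G=18>>2=4, T=18&3=2
[0]→row 2·2+0+0=4  col G=4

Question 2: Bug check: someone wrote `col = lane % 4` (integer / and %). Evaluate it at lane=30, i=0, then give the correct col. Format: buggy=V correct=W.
`lane % 4`[30,0]=>2
lane 30=>30/4=7, 30 mod 4=2
i=0  r:2·2+0+0=>4  c:7
col: 2 vs 7

buggy=2 correct=7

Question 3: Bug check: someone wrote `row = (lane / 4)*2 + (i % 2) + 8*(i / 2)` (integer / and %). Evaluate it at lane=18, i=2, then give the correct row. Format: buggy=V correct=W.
buggy=16 correct=12

`(lane / 4)*2 + (i % 2) + 8*(i / 2)`[18,2]⇒16
lane 18: gr=4 (18/4), th=2 (18%4)
i=2: r=2*2+0+8=12, c=gr=4
row: 16 vs 12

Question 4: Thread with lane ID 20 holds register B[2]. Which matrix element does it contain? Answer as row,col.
L=20→G=20>>2=5, T=20&3=0
[2]→row 0·2+0+8=8  col G=5

8,5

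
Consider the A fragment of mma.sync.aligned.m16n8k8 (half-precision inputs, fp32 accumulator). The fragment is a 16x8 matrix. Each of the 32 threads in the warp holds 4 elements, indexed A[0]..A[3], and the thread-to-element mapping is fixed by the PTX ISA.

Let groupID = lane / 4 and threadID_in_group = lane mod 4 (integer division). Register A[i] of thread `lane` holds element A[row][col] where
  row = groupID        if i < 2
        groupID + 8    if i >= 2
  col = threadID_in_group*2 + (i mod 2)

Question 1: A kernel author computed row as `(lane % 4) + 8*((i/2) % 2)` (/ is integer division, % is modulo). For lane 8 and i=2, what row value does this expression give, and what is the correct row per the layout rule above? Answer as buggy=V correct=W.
`(lane % 4) + 8*((i/2) % 2)`[8,2]→8
L=8→G=8>>2=2, T=8&3=0
[2]→row 2+8=10  col 0·2+0=0
row: 8 vs 10

buggy=8 correct=10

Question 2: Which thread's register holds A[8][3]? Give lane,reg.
1,3

r:8=>grp=0,rB=1  c:3=>tig=1,lo=1
L=0*4+1=1  i=1*2+1=3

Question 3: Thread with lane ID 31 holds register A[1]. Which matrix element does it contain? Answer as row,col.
7,7

lane 31: gr=7 (31/4), th=3 (31%4)
i=1: r=7+0=7, c=3*2+1=7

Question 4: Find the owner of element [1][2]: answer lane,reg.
5,0

r:1=>grp=1,rB=0  c:2=>tig=1,lo=0
L=1*4+1=5  i=0*2+0=0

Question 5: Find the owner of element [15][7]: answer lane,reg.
31,3

r: 15->gid=7,r8=1  c: 7->tid=3,i&1=1
L=7*4+3=31  i=1*2+1=3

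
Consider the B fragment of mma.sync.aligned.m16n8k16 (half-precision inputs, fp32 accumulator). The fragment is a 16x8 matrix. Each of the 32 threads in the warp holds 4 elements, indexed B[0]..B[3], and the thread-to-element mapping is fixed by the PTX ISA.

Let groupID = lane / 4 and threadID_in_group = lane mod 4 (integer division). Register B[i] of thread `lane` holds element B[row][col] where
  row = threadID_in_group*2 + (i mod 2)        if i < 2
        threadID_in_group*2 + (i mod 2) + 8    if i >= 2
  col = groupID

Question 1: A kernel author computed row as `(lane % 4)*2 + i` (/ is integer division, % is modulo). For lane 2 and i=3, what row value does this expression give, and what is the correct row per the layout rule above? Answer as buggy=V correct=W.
`(lane % 4)*2 + i`[2,3]⇒7
2: gr=0,th=2
[3] (2*2+1+8,0) = (13,0)
row: 7 vs 13

buggy=7 correct=13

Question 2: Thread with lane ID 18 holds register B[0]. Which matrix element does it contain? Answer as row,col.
4,4

18: g=4,t=2
[0] (2*2+0+0,4) = (4,4)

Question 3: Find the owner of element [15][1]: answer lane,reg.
c=1→G=1  r=15→rhi=1,T=3,p=1
L=1*4+3=7  i=1*2+1=3

7,3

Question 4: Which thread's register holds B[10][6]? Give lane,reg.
c=6->g=6  r=10->rb=1,t=1,b0=0
L=6*4+1=25  i=1*2+0=2

25,2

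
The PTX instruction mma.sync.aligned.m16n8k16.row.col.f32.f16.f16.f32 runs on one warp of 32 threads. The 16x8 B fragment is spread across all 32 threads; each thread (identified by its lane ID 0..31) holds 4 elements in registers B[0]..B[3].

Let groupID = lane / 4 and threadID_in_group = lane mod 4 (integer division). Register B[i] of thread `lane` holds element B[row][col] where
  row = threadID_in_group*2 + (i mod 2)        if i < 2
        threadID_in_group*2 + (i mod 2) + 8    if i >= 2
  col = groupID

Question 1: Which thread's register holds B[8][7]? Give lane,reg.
28,2

c=7⇒gr=7  r=8⇒Rb=1,th=0,odd=0
L=7*4+0=28  i=1*2+0=2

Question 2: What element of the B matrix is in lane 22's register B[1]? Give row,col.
L=22->gid=22>>2=5, tid=22&3=2
[1]->row 2·2+1+0=5  col gid=5

5,5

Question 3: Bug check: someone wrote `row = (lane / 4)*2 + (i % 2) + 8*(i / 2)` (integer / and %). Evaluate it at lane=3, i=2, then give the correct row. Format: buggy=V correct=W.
buggy=8 correct=14

`(lane / 4)*2 + (i % 2) + 8*(i / 2)`[3,2]→8
L=3→G=3>>2=0, T=3&3=3
[2]→row 3·2+0+8=14  col G=0
row: 8 vs 14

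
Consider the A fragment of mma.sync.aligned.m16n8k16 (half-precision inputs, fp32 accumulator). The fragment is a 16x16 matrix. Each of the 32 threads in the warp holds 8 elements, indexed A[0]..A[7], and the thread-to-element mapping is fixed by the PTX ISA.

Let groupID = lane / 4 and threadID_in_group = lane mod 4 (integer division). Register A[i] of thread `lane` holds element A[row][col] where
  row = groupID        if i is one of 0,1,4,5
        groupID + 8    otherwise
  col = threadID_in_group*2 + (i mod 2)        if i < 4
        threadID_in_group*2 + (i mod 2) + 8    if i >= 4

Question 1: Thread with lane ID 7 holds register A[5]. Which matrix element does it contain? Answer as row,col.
1,15

lane 7: gr=1 (7/4), th=3 (7%4)
i=5: r=1+0=1, c=3*2+1+8=15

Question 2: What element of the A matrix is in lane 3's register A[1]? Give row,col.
0,7

3: gr=0,th=3
[1] (0+0,3*2+1+0) = (0,7)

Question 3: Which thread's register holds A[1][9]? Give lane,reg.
4,5

r=1→G=1,rhi=0  c=9→chi=1,T=0,p=1
L=1*4+0=4  i=1*4+0*2+1=5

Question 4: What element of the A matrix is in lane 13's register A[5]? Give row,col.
3,11

13: g=3,t=1
[5] (3+0,1*2+1+8) = (3,11)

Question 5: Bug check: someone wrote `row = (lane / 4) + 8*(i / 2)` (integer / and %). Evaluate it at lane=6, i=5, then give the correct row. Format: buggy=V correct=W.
buggy=17 correct=1

`(lane / 4) + 8*(i / 2)`[6,5]⇒17
6: gr=1,th=2
[5] (1+0,2*2+1+8) = (1,13)
row: 17 vs 1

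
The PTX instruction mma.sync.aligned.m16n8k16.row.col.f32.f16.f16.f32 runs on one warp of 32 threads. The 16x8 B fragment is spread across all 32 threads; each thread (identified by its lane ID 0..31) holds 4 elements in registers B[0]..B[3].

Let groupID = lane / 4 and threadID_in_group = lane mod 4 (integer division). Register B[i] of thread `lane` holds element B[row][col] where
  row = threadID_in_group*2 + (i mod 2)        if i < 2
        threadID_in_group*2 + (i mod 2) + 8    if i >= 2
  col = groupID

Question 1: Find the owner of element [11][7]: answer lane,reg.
c: 7->gid=7  r: 11->r8=1,tid=1,i&1=1
L=7*4+1=29  i=1*2+1=3

29,3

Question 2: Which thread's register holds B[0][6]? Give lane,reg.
c=6⇒gr=6  r=0⇒Rb=0,th=0,odd=0
L=6*4+0=24  i=0*2+0=0

24,0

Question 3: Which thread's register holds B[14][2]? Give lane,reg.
11,2

c=2->g=2  r=14->rb=1,t=3,b0=0
L=2*4+3=11  i=1*2+0=2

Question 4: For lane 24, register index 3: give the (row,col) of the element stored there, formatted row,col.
9,6

L=24->gid=24>>2=6, tid=24&3=0
[3]->row 0·2+1+8=9  col gid=6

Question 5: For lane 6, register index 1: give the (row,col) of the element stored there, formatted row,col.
5,1

L=6⇒gr=6>>2=1, th=6&3=2
[1]⇒row 2·2+1+0=5  col gr=1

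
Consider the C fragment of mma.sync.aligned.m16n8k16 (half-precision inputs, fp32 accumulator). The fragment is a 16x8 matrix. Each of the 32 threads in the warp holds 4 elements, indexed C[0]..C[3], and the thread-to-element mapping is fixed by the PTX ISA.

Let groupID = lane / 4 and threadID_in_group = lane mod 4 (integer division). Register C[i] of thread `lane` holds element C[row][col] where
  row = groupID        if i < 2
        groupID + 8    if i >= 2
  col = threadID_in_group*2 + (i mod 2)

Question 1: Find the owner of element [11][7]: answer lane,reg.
15,3

r=11->g=3,rb=1  c=7->t=3,b0=1
L=3*4+3=15  i=1*2+1=3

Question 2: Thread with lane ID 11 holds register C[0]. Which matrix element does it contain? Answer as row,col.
11: g=2,t=3
[0] (2+0,3*2+0) = (2,6)

2,6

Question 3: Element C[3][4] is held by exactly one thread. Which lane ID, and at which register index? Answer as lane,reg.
r=3⇒gr=3,Rb=0  c=4⇒th=2,odd=0
L=3*4+2=14  i=0*2+0=0

14,0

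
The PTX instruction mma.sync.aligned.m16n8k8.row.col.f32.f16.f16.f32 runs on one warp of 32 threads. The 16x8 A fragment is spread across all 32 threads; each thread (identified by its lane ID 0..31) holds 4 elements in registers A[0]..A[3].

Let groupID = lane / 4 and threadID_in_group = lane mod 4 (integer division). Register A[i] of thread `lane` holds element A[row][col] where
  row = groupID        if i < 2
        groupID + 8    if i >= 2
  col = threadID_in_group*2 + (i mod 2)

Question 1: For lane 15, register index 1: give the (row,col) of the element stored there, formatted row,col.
3,7

L=15->g=15>>2=3, t=15&3=3
[1]->row 3+0=3  col 3·2+1=7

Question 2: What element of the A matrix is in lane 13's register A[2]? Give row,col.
11,2

lane 13: G=3 (13/4), T=1 (13%4)
i=2: r=3+8=11, c=1*2+0=2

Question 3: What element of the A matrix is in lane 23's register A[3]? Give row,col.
13,7

lane 23->23/4=5, 23 mod 4=3
i=3  r:5+8->13  c:2·3+1->7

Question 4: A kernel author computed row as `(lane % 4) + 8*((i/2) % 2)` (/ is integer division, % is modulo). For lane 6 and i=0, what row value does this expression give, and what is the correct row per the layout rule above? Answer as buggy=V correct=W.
buggy=2 correct=1

`(lane % 4) + 8*((i/2) % 2)`[6,0]->2
lane 6: g=1 (6/4), t=2 (6%4)
i=0: r=1+0=1, c=2*2+0=4
row: 2 vs 1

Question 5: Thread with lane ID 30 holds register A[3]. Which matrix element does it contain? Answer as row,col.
15,5

lane 30=>30/4=7, 30 mod 4=2
i=3  r:7+8=>15  c:2·2+1=>5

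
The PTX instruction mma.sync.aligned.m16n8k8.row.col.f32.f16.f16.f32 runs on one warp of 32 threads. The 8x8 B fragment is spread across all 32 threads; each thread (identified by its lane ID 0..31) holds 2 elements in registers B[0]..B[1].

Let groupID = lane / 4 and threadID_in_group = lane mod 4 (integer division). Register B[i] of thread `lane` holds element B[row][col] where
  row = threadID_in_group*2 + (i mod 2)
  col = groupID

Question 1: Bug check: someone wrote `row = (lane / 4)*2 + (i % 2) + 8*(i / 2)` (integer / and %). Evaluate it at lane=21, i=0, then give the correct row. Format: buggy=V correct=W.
`(lane / 4)*2 + (i % 2) + 8*(i / 2)`[21,0]->10
21: gid=5,tid=1
[0] (1*2+0,5) = (2,5)
row: 10 vs 2

buggy=10 correct=2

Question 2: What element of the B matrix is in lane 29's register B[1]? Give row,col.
3,7

lane 29->29/4=7, 29 mod 4=1
i=1  r:2·1+1->3  c:7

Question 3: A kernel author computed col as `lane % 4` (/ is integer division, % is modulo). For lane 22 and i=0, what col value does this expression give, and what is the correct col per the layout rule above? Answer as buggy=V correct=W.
buggy=2 correct=5

`lane % 4`[22,0]→2
lane 22: G=5 (22/4), T=2 (22%4)
i=0: r=2*2+0=4, c=G=5
col: 2 vs 5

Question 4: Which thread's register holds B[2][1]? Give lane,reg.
5,0

c=1→G=1  r=2→T=1,p=0
L=1*4+1=5  i=0=0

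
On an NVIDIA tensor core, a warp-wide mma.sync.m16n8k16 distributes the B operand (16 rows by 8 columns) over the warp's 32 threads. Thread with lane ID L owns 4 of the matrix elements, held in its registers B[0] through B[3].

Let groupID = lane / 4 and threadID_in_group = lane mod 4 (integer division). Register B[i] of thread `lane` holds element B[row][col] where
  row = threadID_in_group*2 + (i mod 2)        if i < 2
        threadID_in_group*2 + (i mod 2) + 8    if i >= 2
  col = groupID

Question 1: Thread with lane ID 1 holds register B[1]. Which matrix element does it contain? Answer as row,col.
1: G=0,T=1
[1] (1*2+1+0,0) = (3,0)

3,0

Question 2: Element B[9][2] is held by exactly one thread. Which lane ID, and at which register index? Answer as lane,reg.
8,3

c=2→G=2  r=9→rhi=1,T=0,p=1
L=2*4+0=8  i=1*2+1=3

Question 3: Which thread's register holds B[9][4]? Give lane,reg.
c=4⇒gr=4  r=9⇒Rb=1,th=0,odd=1
L=4*4+0=16  i=1*2+1=3

16,3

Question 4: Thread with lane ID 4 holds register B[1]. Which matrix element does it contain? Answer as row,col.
lane 4⇒4/4=1, 4 mod 4=0
i=1  r:2·0+1+0⇒1  c:1

1,1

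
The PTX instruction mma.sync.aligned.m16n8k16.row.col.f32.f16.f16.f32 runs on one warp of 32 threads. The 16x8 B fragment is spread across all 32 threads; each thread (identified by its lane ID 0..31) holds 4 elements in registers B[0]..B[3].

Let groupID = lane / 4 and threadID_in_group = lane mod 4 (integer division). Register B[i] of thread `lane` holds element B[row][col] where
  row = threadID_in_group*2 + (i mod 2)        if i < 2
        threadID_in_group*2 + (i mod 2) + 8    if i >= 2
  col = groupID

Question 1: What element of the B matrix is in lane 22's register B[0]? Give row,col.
L=22->gid=22>>2=5, tid=22&3=2
[0]->row 2·2+0+0=4  col gid=5

4,5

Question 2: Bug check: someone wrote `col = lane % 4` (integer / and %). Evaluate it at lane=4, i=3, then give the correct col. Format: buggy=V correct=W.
buggy=0 correct=1

`lane % 4`[4,3]->0
lane 4->4/4=1, 4 mod 4=0
i=3  r:2·0+1+8->9  c:1
col: 0 vs 1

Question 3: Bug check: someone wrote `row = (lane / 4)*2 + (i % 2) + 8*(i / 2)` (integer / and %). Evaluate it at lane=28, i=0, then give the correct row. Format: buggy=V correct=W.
`(lane / 4)*2 + (i % 2) + 8*(i / 2)`[28,0]->14
lane 28->28/4=7, 28 mod 4=0
i=0  r:2·0+0+0->0  c:7
row: 14 vs 0

buggy=14 correct=0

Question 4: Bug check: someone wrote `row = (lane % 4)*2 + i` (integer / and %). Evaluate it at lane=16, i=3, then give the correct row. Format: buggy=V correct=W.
buggy=3 correct=9

`(lane % 4)*2 + i`[16,3]=>3
lane 16=>16/4=4, 16 mod 4=0
i=3  r:2·0+1+8=>9  c:4
row: 3 vs 9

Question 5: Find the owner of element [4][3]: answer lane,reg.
c=3→G=3  r=4→rhi=0,T=2,p=0
L=3*4+2=14  i=0*2+0=0

14,0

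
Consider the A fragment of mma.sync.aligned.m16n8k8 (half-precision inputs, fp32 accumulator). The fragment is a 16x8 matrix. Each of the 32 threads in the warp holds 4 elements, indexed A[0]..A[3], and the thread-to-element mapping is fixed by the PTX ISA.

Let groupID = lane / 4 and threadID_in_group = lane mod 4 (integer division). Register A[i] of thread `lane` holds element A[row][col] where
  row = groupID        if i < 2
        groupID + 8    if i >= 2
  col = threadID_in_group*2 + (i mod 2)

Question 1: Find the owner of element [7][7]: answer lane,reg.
31,1

r: 7->gid=7,r8=0  c: 7->tid=3,i&1=1
L=7*4+3=31  i=0*2+1=1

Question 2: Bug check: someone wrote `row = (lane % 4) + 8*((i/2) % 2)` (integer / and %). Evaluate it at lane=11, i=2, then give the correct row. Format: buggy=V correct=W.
buggy=11 correct=10

`(lane % 4) + 8*((i/2) % 2)`[11,2]⇒11
11: gr=2,th=3
[2] (2+8,3*2+0) = (10,6)
row: 11 vs 10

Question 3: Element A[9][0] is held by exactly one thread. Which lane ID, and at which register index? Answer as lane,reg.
r=9->g=1,rb=1  c=0->t=0,b0=0
L=1*4+0=4  i=1*2+0=2

4,2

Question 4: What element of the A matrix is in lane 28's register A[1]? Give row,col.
7,1

lane 28->28/4=7, 28 mod 4=0
i=1  r:7+0->7  c:2·0+1->1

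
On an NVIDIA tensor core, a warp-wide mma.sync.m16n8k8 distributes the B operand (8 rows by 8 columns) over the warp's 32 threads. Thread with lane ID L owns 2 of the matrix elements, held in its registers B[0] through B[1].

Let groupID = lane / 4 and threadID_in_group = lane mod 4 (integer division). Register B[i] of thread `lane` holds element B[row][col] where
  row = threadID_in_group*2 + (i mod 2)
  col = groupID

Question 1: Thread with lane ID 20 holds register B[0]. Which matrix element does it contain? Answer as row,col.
0,5

L=20=>grp=20>>2=5, tig=20&3=0
[0]=>row 0·2+0=0  col grp=5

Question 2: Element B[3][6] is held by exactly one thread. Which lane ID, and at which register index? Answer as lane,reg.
25,1

c=6->g=6  r=3->t=1,b0=1
L=6*4+1=25  i=1=1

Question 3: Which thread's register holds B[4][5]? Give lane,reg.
c: 5->gid=5  r: 4->tid=2,i&1=0
L=5*4+2=22  i=0=0

22,0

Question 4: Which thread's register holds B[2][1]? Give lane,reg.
c:1=>grp=1  r:2=>tig=1,lo=0
L=1*4+1=5  i=0=0

5,0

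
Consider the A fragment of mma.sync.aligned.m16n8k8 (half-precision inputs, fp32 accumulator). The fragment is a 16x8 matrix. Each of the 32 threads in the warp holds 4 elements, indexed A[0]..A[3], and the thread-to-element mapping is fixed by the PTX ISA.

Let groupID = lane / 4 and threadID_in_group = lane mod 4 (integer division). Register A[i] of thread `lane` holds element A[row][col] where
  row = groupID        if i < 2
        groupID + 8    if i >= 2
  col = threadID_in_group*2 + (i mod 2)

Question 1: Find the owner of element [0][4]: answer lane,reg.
2,0

r=0⇒gr=0,Rb=0  c=4⇒th=2,odd=0
L=0*4+2=2  i=0*2+0=0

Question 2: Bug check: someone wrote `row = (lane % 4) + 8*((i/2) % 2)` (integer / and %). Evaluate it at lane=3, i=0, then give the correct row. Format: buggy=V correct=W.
`(lane % 4) + 8*((i/2) % 2)`[3,0]⇒3
L=3⇒gr=3>>2=0, th=3&3=3
[0]⇒row 0+0=0  col 3·2+0=6
row: 3 vs 0

buggy=3 correct=0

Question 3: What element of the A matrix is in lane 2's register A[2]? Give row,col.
2: gr=0,th=2
[2] (0+8,2*2+0) = (8,4)

8,4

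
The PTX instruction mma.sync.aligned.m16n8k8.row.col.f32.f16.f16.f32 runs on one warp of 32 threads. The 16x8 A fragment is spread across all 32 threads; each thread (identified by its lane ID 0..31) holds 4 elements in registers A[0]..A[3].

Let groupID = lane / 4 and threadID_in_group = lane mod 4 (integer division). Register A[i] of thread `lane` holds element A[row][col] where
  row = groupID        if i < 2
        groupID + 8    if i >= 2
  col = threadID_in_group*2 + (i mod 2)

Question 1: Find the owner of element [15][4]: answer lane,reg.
r=15→G=7,rhi=1  c=4→T=2,p=0
L=7*4+2=30  i=1*2+0=2

30,2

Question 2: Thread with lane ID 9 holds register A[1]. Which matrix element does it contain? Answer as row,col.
2,3

lane 9: G=2 (9/4), T=1 (9%4)
i=1: r=2+0=2, c=1*2+1=3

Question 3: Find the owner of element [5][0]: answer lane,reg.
r=5→G=5,rhi=0  c=0→T=0,p=0
L=5*4+0=20  i=0*2+0=0

20,0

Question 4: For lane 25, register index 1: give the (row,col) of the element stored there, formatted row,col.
25: g=6,t=1
[1] (6+0,1*2+1) = (6,3)

6,3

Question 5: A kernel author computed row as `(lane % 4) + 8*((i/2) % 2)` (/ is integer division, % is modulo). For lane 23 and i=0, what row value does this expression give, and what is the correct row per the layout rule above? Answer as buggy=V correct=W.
`(lane % 4) + 8*((i/2) % 2)`[23,0]->3
lane 23: g=5 (23/4), t=3 (23%4)
i=0: r=5+0=5, c=3*2+0=6
row: 3 vs 5

buggy=3 correct=5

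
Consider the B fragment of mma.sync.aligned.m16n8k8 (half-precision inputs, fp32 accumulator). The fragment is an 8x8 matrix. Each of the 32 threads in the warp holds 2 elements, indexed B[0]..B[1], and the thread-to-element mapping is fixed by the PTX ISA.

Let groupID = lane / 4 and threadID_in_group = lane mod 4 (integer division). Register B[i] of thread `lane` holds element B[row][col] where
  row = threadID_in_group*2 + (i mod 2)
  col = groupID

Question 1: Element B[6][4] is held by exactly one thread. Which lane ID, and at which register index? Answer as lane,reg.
c=4→G=4  r=6→T=3,p=0
L=4*4+3=19  i=0=0

19,0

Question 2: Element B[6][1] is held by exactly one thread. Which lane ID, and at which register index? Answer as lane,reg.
c: 1->gid=1  r: 6->tid=3,i&1=0
L=1*4+3=7  i=0=0

7,0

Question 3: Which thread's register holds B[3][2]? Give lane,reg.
9,1

c=2→G=2  r=3→T=1,p=1
L=2*4+1=9  i=1=1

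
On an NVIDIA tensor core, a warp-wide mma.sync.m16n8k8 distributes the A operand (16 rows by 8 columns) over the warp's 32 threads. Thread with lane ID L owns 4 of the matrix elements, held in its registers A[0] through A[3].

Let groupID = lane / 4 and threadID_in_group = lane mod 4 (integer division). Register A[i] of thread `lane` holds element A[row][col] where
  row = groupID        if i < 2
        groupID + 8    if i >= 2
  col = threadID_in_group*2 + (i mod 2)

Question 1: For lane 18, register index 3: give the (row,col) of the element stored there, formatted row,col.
12,5

18: G=4,T=2
[3] (4+8,2*2+1) = (12,5)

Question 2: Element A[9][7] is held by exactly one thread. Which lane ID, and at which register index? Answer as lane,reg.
7,3

r=9⇒gr=1,Rb=1  c=7⇒th=3,odd=1
L=1*4+3=7  i=1*2+1=3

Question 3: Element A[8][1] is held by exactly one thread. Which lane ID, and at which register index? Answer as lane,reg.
r: 8->gid=0,r8=1  c: 1->tid=0,i&1=1
L=0*4+0=0  i=1*2+1=3

0,3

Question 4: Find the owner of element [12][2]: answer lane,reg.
17,2

r=12→G=4,rhi=1  c=2→T=1,p=0
L=4*4+1=17  i=1*2+0=2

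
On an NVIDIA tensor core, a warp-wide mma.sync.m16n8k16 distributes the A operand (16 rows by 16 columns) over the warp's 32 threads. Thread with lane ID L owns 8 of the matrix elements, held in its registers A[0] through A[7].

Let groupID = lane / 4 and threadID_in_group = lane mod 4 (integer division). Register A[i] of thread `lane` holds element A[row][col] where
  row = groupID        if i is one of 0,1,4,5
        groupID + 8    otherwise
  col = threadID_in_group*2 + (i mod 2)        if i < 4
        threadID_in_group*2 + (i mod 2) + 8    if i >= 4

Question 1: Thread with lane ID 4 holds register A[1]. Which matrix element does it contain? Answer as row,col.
1,1

lane 4: g=1 (4/4), t=0 (4%4)
i=1: r=1+0=1, c=0*2+1+0=1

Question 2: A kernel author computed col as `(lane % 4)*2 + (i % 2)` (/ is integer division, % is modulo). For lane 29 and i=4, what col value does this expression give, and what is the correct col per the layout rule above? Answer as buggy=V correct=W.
`(lane % 4)*2 + (i % 2)`[29,4]→2
L=29→G=29>>2=7, T=29&3=1
[4]→row 7+0=7  col 1·2+0+8=10
col: 2 vs 10

buggy=2 correct=10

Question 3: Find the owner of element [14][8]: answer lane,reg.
r=14⇒gr=6,Rb=1  c=8⇒Cb=1,th=0,odd=0
L=6*4+0=24  i=1*4+1*2+0=6

24,6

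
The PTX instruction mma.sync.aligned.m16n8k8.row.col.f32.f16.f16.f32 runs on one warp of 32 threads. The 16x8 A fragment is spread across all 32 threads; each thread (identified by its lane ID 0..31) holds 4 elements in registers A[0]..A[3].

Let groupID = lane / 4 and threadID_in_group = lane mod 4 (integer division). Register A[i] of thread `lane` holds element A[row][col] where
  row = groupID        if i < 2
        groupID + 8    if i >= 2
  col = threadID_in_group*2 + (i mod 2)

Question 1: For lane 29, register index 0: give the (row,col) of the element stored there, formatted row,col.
7,2

29: grp=7,tig=1
[0] (7+0,1*2+0) = (7,2)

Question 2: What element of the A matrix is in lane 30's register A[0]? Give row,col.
7,4

30: g=7,t=2
[0] (7+0,2*2+0) = (7,4)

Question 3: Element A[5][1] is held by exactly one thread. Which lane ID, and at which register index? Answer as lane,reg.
20,1

r: 5->gid=5,r8=0  c: 1->tid=0,i&1=1
L=5*4+0=20  i=0*2+1=1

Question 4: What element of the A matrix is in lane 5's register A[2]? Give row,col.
5: gr=1,th=1
[2] (1+8,1*2+0) = (9,2)

9,2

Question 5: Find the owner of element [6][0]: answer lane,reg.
r: 6->gid=6,r8=0  c: 0->tid=0,i&1=0
L=6*4+0=24  i=0*2+0=0

24,0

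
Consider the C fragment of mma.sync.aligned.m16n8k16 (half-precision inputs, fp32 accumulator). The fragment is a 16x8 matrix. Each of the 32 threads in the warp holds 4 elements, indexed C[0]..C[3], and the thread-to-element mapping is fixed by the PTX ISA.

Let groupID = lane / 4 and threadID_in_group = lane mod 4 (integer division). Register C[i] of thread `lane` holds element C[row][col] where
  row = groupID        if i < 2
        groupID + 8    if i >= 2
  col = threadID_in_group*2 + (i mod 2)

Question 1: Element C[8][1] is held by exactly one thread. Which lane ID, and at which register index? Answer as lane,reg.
0,3

r:8=>grp=0,rB=1  c:1=>tig=0,lo=1
L=0*4+0=0  i=1*2+1=3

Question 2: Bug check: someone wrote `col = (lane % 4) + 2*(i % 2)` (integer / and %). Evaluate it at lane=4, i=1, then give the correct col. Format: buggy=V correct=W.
`(lane % 4) + 2*(i % 2)`[4,1]->2
L=4->g=4>>2=1, t=4&3=0
[1]->row 1+0=1  col 0·2+1=1
col: 2 vs 1

buggy=2 correct=1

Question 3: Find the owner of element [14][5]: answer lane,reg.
26,3

r=14→G=6,rhi=1  c=5→T=2,p=1
L=6*4+2=26  i=1*2+1=3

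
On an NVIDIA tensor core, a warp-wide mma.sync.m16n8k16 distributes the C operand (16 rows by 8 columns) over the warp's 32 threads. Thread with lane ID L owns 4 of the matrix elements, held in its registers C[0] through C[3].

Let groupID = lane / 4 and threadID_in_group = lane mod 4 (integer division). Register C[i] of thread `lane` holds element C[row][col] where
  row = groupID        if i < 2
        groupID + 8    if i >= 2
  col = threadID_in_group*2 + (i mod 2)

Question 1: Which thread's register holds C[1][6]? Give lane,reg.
7,0

r=1⇒gr=1,Rb=0  c=6⇒th=3,odd=0
L=1*4+3=7  i=0*2+0=0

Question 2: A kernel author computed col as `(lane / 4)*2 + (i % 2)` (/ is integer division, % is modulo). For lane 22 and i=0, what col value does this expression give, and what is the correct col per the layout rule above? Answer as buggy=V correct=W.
buggy=10 correct=4

`(lane / 4)*2 + (i % 2)`[22,0]=>10
lane 22: grp=5 (22/4), tig=2 (22%4)
i=0: r=5+0=5, c=2*2+0=4
col: 10 vs 4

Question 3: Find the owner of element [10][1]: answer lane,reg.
r=10⇒gr=2,Rb=1  c=1⇒th=0,odd=1
L=2*4+0=8  i=1*2+1=3

8,3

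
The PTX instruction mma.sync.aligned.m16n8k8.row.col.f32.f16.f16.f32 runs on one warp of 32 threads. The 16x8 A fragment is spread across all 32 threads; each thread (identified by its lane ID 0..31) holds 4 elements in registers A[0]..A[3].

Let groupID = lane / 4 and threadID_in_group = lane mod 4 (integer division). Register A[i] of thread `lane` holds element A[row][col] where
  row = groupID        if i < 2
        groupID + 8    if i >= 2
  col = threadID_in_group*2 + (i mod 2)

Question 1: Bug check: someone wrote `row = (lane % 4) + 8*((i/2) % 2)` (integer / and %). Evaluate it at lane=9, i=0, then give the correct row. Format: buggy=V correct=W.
buggy=1 correct=2

`(lane % 4) + 8*((i/2) % 2)`[9,0]→1
9: G=2,T=1
[0] (2+0,1*2+0) = (2,2)
row: 1 vs 2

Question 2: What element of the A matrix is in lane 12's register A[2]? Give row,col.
11,0

L=12⇒gr=12>>2=3, th=12&3=0
[2]⇒row 3+8=11  col 0·2+0=0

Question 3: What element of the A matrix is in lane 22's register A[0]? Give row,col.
5,4

lane 22->22/4=5, 22 mod 4=2
i=0  r:5+0->5  c:2·2+0->4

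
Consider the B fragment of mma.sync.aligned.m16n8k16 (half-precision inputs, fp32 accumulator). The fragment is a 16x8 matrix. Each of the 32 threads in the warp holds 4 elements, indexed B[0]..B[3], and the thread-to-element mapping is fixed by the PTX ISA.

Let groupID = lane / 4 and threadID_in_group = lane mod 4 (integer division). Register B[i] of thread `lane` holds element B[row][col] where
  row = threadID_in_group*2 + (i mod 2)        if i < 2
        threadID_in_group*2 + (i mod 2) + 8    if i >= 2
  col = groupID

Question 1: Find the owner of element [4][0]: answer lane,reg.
c:0=>grp=0  r:4=>rB=0,tig=2,lo=0
L=0*4+2=2  i=0*2+0=0

2,0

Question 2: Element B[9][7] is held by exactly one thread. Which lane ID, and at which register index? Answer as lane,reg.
c:7=>grp=7  r:9=>rB=1,tig=0,lo=1
L=7*4+0=28  i=1*2+1=3

28,3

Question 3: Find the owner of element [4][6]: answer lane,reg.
26,0

c=6→G=6  r=4→rhi=0,T=2,p=0
L=6*4+2=26  i=0*2+0=0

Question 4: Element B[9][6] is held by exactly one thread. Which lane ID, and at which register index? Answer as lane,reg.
24,3

c:6=>grp=6  r:9=>rB=1,tig=0,lo=1
L=6*4+0=24  i=1*2+1=3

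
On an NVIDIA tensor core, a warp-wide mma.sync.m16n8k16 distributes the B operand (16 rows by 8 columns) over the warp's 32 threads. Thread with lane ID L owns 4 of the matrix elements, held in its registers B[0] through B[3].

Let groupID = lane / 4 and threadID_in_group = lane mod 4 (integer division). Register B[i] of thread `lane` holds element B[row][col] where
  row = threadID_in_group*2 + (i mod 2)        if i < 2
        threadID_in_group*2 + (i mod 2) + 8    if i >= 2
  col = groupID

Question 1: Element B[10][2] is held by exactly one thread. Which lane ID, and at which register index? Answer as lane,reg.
9,2

c: 2->gid=2  r: 10->r8=1,tid=1,i&1=0
L=2*4+1=9  i=1*2+0=2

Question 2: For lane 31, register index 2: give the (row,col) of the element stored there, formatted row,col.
lane 31=>31/4=7, 31 mod 4=3
i=2  r:2·3+0+8=>14  c:7

14,7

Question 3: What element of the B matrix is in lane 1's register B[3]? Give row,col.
1: g=0,t=1
[3] (1*2+1+8,0) = (11,0)

11,0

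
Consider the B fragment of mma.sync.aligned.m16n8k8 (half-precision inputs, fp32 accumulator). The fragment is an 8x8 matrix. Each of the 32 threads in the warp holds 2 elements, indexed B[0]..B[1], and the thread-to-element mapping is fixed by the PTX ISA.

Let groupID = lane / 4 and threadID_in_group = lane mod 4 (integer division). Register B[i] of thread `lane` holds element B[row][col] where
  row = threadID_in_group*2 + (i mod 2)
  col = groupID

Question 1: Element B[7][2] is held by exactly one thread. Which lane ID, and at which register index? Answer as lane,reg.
c: 2->gid=2  r: 7->tid=3,i&1=1
L=2*4+3=11  i=1=1

11,1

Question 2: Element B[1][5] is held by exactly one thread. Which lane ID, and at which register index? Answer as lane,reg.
20,1

c=5->g=5  r=1->t=0,b0=1
L=5*4+0=20  i=1=1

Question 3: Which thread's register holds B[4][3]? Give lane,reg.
14,0

c=3->g=3  r=4->t=2,b0=0
L=3*4+2=14  i=0=0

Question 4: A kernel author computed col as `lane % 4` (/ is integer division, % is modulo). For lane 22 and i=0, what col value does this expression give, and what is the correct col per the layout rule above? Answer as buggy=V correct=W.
`lane % 4`[22,0]->2
lane 22: g=5 (22/4), t=2 (22%4)
i=0: r=2*2+0=4, c=g=5
col: 2 vs 5

buggy=2 correct=5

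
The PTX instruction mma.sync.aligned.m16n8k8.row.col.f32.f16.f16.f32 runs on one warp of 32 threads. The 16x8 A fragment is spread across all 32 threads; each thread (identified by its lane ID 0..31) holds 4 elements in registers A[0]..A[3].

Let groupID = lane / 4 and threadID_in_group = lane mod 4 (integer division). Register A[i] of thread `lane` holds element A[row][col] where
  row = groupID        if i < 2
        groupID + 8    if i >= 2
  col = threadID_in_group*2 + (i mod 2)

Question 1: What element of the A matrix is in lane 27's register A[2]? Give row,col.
L=27->g=27>>2=6, t=27&3=3
[2]->row 6+8=14  col 3·2+0=6

14,6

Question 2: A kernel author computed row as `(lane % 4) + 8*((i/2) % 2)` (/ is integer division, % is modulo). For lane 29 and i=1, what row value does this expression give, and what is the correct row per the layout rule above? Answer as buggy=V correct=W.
buggy=1 correct=7

`(lane % 4) + 8*((i/2) % 2)`[29,1]->1
lane 29: g=7 (29/4), t=1 (29%4)
i=1: r=7+0=7, c=1*2+1=3
row: 1 vs 7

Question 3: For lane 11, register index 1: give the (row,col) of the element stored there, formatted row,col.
2,7

lane 11: g=2 (11/4), t=3 (11%4)
i=1: r=2+0=2, c=3*2+1=7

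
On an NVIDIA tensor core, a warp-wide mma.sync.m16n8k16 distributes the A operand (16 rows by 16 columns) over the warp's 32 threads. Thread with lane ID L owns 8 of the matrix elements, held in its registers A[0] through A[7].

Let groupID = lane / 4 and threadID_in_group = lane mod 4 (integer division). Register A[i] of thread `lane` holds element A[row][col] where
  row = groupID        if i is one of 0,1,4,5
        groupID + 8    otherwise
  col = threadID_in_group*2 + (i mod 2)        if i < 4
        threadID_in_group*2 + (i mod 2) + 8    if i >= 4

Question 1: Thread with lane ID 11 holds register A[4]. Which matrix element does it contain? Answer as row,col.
lane 11⇒11/4=2, 11 mod 4=3
i=4  r:2+0⇒2  c:2·3+0+8⇒14

2,14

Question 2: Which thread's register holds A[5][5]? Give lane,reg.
r=5⇒gr=5,Rb=0  c=5⇒Cb=0,th=2,odd=1
L=5*4+2=22  i=0*4+0*2+1=1

22,1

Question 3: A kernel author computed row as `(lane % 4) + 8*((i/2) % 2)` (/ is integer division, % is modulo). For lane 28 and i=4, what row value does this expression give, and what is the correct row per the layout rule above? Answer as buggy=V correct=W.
`(lane % 4) + 8*((i/2) % 2)`[28,4]⇒0
lane 28⇒28/4=7, 28 mod 4=0
i=4  r:7+0⇒7  c:2·0+0+8⇒8
row: 0 vs 7

buggy=0 correct=7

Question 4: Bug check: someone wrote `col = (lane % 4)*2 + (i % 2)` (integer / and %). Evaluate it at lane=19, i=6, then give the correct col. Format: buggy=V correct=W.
buggy=6 correct=14

`(lane % 4)*2 + (i % 2)`[19,6]⇒6
lane 19⇒19/4=4, 19 mod 4=3
i=6  r:4+8⇒12  c:2·3+0+8⇒14
col: 6 vs 14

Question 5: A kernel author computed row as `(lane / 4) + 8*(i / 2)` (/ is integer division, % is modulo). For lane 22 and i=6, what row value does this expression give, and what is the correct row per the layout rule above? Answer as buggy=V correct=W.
buggy=29 correct=13

`(lane / 4) + 8*(i / 2)`[22,6]->29
L=22->gid=22>>2=5, tid=22&3=2
[6]->row 5+8=13  col 2·2+0+8=12
row: 29 vs 13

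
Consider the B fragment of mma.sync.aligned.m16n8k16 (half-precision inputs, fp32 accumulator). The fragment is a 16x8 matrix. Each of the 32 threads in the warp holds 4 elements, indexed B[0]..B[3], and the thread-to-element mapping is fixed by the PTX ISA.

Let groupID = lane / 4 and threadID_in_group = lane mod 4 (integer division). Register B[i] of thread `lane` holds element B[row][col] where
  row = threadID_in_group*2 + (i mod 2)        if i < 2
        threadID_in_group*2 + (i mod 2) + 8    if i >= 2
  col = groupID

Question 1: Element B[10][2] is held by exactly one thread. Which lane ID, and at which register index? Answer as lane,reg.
9,2

c:2=>grp=2  r:10=>rB=1,tig=1,lo=0
L=2*4+1=9  i=1*2+0=2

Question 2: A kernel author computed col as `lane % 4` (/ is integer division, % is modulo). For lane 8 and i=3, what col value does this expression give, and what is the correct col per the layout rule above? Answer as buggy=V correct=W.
`lane % 4`[8,3]=>0
8: grp=2,tig=0
[3] (0*2+1+8,2) = (9,2)
col: 0 vs 2

buggy=0 correct=2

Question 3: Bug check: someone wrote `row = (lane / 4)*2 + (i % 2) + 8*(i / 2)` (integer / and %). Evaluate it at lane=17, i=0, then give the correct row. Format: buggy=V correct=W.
buggy=8 correct=2

`(lane / 4)*2 + (i % 2) + 8*(i / 2)`[17,0]->8
L=17->g=17>>2=4, t=17&3=1
[0]->row 1·2+0+0=2  col g=4
row: 8 vs 2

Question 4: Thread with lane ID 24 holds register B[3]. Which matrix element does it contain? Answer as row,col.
L=24=>grp=24>>2=6, tig=24&3=0
[3]=>row 0·2+1+8=9  col grp=6

9,6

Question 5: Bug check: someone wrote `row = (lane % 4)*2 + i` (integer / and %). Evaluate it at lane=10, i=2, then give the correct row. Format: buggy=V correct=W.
buggy=6 correct=12

`(lane % 4)*2 + i`[10,2]=>6
lane 10: grp=2 (10/4), tig=2 (10%4)
i=2: r=2*2+0+8=12, c=grp=2
row: 6 vs 12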